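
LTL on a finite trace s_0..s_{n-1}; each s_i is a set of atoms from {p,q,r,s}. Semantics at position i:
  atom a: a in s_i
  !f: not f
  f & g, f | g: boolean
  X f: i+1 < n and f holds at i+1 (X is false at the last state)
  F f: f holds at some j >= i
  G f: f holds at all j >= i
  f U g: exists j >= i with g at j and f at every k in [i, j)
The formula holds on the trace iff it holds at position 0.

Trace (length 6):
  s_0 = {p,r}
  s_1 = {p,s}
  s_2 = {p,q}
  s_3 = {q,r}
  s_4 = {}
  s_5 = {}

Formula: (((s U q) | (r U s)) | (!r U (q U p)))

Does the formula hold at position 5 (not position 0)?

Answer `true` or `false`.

s_0={p,r}: (((s U q) | (r U s)) | (!r U (q U p)))=True ((s U q) | (r U s))=True (s U q)=False s=False q=False (r U s)=True r=True (!r U (q U p))=True !r=False (q U p)=True p=True
s_1={p,s}: (((s U q) | (r U s)) | (!r U (q U p)))=True ((s U q) | (r U s))=True (s U q)=True s=True q=False (r U s)=True r=False (!r U (q U p))=True !r=True (q U p)=True p=True
s_2={p,q}: (((s U q) | (r U s)) | (!r U (q U p)))=True ((s U q) | (r U s))=True (s U q)=True s=False q=True (r U s)=False r=False (!r U (q U p))=True !r=True (q U p)=True p=True
s_3={q,r}: (((s U q) | (r U s)) | (!r U (q U p)))=True ((s U q) | (r U s))=True (s U q)=True s=False q=True (r U s)=False r=True (!r U (q U p))=False !r=False (q U p)=False p=False
s_4={}: (((s U q) | (r U s)) | (!r U (q U p)))=False ((s U q) | (r U s))=False (s U q)=False s=False q=False (r U s)=False r=False (!r U (q U p))=False !r=True (q U p)=False p=False
s_5={}: (((s U q) | (r U s)) | (!r U (q U p)))=False ((s U q) | (r U s))=False (s U q)=False s=False q=False (r U s)=False r=False (!r U (q U p))=False !r=True (q U p)=False p=False
Evaluating at position 5: result = False

Answer: false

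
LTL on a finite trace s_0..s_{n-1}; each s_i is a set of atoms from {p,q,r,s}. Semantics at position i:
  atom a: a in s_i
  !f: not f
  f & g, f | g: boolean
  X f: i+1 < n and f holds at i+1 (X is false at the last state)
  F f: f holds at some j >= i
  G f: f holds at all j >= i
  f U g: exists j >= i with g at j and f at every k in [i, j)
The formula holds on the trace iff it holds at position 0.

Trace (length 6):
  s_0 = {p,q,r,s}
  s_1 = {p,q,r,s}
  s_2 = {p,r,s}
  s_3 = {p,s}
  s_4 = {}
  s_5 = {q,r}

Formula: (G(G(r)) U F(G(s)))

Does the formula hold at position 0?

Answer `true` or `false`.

s_0={p,q,r,s}: (G(G(r)) U F(G(s)))=False G(G(r))=False G(r)=False r=True F(G(s))=False G(s)=False s=True
s_1={p,q,r,s}: (G(G(r)) U F(G(s)))=False G(G(r))=False G(r)=False r=True F(G(s))=False G(s)=False s=True
s_2={p,r,s}: (G(G(r)) U F(G(s)))=False G(G(r))=False G(r)=False r=True F(G(s))=False G(s)=False s=True
s_3={p,s}: (G(G(r)) U F(G(s)))=False G(G(r))=False G(r)=False r=False F(G(s))=False G(s)=False s=True
s_4={}: (G(G(r)) U F(G(s)))=False G(G(r))=False G(r)=False r=False F(G(s))=False G(s)=False s=False
s_5={q,r}: (G(G(r)) U F(G(s)))=False G(G(r))=True G(r)=True r=True F(G(s))=False G(s)=False s=False

Answer: false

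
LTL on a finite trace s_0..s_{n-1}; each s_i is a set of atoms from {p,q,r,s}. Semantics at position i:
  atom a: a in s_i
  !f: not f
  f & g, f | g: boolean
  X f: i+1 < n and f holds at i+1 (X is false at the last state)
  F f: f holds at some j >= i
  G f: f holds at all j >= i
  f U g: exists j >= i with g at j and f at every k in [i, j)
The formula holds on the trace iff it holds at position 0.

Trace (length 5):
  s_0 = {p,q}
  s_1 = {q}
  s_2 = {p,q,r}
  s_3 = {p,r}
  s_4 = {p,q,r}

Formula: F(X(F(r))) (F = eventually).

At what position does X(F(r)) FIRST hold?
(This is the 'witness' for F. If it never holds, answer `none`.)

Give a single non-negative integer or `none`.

s_0={p,q}: X(F(r))=True F(r)=True r=False
s_1={q}: X(F(r))=True F(r)=True r=False
s_2={p,q,r}: X(F(r))=True F(r)=True r=True
s_3={p,r}: X(F(r))=True F(r)=True r=True
s_4={p,q,r}: X(F(r))=False F(r)=True r=True
F(X(F(r))) holds; first witness at position 0.

Answer: 0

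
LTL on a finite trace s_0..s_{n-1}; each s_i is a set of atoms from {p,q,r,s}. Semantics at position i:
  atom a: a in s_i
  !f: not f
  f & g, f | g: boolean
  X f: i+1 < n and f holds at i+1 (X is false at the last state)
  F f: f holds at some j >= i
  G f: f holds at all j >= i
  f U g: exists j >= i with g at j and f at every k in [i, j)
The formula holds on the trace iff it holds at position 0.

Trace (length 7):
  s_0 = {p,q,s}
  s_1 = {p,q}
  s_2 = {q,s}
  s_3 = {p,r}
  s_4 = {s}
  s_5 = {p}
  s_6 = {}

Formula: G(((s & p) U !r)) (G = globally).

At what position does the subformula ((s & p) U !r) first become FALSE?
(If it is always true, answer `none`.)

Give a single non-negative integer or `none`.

Answer: 3

Derivation:
s_0={p,q,s}: ((s & p) U !r)=True (s & p)=True s=True p=True !r=True r=False
s_1={p,q}: ((s & p) U !r)=True (s & p)=False s=False p=True !r=True r=False
s_2={q,s}: ((s & p) U !r)=True (s & p)=False s=True p=False !r=True r=False
s_3={p,r}: ((s & p) U !r)=False (s & p)=False s=False p=True !r=False r=True
s_4={s}: ((s & p) U !r)=True (s & p)=False s=True p=False !r=True r=False
s_5={p}: ((s & p) U !r)=True (s & p)=False s=False p=True !r=True r=False
s_6={}: ((s & p) U !r)=True (s & p)=False s=False p=False !r=True r=False
G(((s & p) U !r)) holds globally = False
First violation at position 3.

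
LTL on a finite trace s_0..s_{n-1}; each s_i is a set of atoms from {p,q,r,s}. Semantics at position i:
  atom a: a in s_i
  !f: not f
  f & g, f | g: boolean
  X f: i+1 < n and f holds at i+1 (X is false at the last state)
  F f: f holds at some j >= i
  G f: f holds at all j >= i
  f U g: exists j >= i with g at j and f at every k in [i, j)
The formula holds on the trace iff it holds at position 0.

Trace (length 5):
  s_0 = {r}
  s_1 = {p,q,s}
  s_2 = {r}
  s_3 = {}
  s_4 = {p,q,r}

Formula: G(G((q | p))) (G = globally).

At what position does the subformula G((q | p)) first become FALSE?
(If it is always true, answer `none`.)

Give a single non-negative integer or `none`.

s_0={r}: G((q | p))=False (q | p)=False q=False p=False
s_1={p,q,s}: G((q | p))=False (q | p)=True q=True p=True
s_2={r}: G((q | p))=False (q | p)=False q=False p=False
s_3={}: G((q | p))=False (q | p)=False q=False p=False
s_4={p,q,r}: G((q | p))=True (q | p)=True q=True p=True
G(G((q | p))) holds globally = False
First violation at position 0.

Answer: 0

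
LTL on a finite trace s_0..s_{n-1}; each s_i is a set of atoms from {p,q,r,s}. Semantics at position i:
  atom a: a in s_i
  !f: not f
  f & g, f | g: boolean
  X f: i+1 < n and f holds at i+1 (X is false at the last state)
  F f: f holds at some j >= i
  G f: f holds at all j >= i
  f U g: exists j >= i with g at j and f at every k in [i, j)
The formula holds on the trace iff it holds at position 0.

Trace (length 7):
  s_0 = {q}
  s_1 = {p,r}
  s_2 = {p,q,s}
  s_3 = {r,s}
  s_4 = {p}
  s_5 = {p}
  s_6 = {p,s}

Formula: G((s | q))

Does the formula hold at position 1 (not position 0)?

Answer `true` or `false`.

s_0={q}: G((s | q))=False (s | q)=True s=False q=True
s_1={p,r}: G((s | q))=False (s | q)=False s=False q=False
s_2={p,q,s}: G((s | q))=False (s | q)=True s=True q=True
s_3={r,s}: G((s | q))=False (s | q)=True s=True q=False
s_4={p}: G((s | q))=False (s | q)=False s=False q=False
s_5={p}: G((s | q))=False (s | q)=False s=False q=False
s_6={p,s}: G((s | q))=True (s | q)=True s=True q=False
Evaluating at position 1: result = False

Answer: false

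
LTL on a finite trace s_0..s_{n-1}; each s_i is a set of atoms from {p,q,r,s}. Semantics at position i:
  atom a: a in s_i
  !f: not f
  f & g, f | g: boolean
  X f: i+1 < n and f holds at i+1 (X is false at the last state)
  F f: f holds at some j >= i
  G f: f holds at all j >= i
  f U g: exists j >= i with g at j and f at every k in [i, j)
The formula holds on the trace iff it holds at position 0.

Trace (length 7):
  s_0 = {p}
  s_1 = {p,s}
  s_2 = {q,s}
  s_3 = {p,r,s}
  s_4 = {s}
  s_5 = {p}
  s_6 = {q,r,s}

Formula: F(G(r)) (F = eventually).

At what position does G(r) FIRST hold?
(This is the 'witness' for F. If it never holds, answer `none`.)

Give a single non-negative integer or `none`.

s_0={p}: G(r)=False r=False
s_1={p,s}: G(r)=False r=False
s_2={q,s}: G(r)=False r=False
s_3={p,r,s}: G(r)=False r=True
s_4={s}: G(r)=False r=False
s_5={p}: G(r)=False r=False
s_6={q,r,s}: G(r)=True r=True
F(G(r)) holds; first witness at position 6.

Answer: 6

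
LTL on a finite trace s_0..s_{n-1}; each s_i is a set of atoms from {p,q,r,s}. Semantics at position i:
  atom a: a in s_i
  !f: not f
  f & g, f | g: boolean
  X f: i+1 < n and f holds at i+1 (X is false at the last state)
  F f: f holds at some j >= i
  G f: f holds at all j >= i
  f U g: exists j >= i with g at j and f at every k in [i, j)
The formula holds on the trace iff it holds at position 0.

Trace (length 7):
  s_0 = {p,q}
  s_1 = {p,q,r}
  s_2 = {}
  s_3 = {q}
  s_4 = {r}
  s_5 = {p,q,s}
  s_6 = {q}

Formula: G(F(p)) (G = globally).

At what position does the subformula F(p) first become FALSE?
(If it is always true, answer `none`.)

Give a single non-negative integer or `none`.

s_0={p,q}: F(p)=True p=True
s_1={p,q,r}: F(p)=True p=True
s_2={}: F(p)=True p=False
s_3={q}: F(p)=True p=False
s_4={r}: F(p)=True p=False
s_5={p,q,s}: F(p)=True p=True
s_6={q}: F(p)=False p=False
G(F(p)) holds globally = False
First violation at position 6.

Answer: 6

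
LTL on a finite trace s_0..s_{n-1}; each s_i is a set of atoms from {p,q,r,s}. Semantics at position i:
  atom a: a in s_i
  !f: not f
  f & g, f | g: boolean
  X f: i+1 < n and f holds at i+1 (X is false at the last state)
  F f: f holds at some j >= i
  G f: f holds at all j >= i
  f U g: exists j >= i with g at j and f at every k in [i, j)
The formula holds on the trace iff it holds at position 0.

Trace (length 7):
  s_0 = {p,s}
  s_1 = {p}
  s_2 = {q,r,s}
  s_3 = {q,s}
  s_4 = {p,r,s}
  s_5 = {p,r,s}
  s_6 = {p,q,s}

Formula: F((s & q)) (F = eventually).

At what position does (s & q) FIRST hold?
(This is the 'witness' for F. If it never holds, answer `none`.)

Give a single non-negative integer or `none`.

Answer: 2

Derivation:
s_0={p,s}: (s & q)=False s=True q=False
s_1={p}: (s & q)=False s=False q=False
s_2={q,r,s}: (s & q)=True s=True q=True
s_3={q,s}: (s & q)=True s=True q=True
s_4={p,r,s}: (s & q)=False s=True q=False
s_5={p,r,s}: (s & q)=False s=True q=False
s_6={p,q,s}: (s & q)=True s=True q=True
F((s & q)) holds; first witness at position 2.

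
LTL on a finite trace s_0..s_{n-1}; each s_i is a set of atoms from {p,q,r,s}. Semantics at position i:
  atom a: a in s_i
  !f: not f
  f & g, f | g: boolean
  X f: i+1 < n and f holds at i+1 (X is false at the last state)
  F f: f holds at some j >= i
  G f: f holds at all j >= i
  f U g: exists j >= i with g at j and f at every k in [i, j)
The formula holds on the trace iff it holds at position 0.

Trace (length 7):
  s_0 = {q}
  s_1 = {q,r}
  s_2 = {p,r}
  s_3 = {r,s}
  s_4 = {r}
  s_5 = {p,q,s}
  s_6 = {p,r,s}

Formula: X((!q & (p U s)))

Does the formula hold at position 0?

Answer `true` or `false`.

s_0={q}: X((!q & (p U s)))=False (!q & (p U s))=False !q=False q=True (p U s)=False p=False s=False
s_1={q,r}: X((!q & (p U s)))=True (!q & (p U s))=False !q=False q=True (p U s)=False p=False s=False
s_2={p,r}: X((!q & (p U s)))=True (!q & (p U s))=True !q=True q=False (p U s)=True p=True s=False
s_3={r,s}: X((!q & (p U s)))=False (!q & (p U s))=True !q=True q=False (p U s)=True p=False s=True
s_4={r}: X((!q & (p U s)))=False (!q & (p U s))=False !q=True q=False (p U s)=False p=False s=False
s_5={p,q,s}: X((!q & (p U s)))=True (!q & (p U s))=False !q=False q=True (p U s)=True p=True s=True
s_6={p,r,s}: X((!q & (p U s)))=False (!q & (p U s))=True !q=True q=False (p U s)=True p=True s=True

Answer: false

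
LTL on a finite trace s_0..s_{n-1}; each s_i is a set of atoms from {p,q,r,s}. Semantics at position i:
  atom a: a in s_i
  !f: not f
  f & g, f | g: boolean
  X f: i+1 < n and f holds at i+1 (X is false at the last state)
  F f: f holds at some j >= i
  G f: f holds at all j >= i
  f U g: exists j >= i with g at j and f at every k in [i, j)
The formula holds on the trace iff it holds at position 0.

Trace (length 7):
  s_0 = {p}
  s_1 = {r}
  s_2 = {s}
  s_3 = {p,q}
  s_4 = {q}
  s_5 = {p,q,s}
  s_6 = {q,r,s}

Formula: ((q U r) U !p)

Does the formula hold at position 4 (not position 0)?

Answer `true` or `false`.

Answer: true

Derivation:
s_0={p}: ((q U r) U !p)=False (q U r)=False q=False r=False !p=False p=True
s_1={r}: ((q U r) U !p)=True (q U r)=True q=False r=True !p=True p=False
s_2={s}: ((q U r) U !p)=True (q U r)=False q=False r=False !p=True p=False
s_3={p,q}: ((q U r) U !p)=True (q U r)=True q=True r=False !p=False p=True
s_4={q}: ((q U r) U !p)=True (q U r)=True q=True r=False !p=True p=False
s_5={p,q,s}: ((q U r) U !p)=True (q U r)=True q=True r=False !p=False p=True
s_6={q,r,s}: ((q U r) U !p)=True (q U r)=True q=True r=True !p=True p=False
Evaluating at position 4: result = True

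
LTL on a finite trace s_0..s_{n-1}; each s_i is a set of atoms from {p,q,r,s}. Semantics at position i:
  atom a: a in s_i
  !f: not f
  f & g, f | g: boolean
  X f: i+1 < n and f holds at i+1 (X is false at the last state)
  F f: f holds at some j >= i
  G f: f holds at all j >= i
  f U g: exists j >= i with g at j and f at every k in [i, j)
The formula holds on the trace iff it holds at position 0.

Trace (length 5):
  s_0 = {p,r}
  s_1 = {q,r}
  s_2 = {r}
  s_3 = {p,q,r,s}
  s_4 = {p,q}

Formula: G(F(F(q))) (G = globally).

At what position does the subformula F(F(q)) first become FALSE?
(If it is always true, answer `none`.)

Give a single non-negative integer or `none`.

Answer: none

Derivation:
s_0={p,r}: F(F(q))=True F(q)=True q=False
s_1={q,r}: F(F(q))=True F(q)=True q=True
s_2={r}: F(F(q))=True F(q)=True q=False
s_3={p,q,r,s}: F(F(q))=True F(q)=True q=True
s_4={p,q}: F(F(q))=True F(q)=True q=True
G(F(F(q))) holds globally = True
No violation — formula holds at every position.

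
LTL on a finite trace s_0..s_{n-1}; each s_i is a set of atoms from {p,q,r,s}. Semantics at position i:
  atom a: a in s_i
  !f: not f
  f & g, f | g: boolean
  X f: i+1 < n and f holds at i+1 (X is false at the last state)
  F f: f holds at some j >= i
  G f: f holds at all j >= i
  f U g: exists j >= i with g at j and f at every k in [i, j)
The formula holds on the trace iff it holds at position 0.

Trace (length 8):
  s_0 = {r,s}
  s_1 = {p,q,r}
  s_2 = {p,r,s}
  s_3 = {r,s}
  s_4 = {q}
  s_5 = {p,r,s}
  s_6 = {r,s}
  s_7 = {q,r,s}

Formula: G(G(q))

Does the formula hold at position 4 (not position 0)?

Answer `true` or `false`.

s_0={r,s}: G(G(q))=False G(q)=False q=False
s_1={p,q,r}: G(G(q))=False G(q)=False q=True
s_2={p,r,s}: G(G(q))=False G(q)=False q=False
s_3={r,s}: G(G(q))=False G(q)=False q=False
s_4={q}: G(G(q))=False G(q)=False q=True
s_5={p,r,s}: G(G(q))=False G(q)=False q=False
s_6={r,s}: G(G(q))=False G(q)=False q=False
s_7={q,r,s}: G(G(q))=True G(q)=True q=True
Evaluating at position 4: result = False

Answer: false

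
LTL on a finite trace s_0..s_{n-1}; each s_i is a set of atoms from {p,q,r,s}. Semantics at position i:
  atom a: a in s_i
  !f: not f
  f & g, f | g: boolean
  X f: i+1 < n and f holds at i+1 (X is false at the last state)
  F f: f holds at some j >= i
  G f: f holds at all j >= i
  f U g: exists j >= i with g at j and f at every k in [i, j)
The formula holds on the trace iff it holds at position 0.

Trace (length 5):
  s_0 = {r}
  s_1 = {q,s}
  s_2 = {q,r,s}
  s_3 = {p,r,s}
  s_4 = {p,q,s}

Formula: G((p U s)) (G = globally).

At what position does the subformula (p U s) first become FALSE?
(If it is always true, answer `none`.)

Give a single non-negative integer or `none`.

Answer: 0

Derivation:
s_0={r}: (p U s)=False p=False s=False
s_1={q,s}: (p U s)=True p=False s=True
s_2={q,r,s}: (p U s)=True p=False s=True
s_3={p,r,s}: (p U s)=True p=True s=True
s_4={p,q,s}: (p U s)=True p=True s=True
G((p U s)) holds globally = False
First violation at position 0.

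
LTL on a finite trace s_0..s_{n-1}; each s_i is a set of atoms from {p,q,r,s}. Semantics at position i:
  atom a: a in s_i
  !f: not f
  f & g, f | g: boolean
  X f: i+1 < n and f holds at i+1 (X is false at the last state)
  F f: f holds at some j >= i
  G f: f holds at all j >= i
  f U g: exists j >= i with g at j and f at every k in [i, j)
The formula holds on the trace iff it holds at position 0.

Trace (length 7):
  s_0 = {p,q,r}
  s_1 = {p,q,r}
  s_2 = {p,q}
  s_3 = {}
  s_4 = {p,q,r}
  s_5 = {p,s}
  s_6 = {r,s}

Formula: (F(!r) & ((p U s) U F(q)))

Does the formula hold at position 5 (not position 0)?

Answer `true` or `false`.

Answer: false

Derivation:
s_0={p,q,r}: (F(!r) & ((p U s) U F(q)))=True F(!r)=True !r=False r=True ((p U s) U F(q))=True (p U s)=False p=True s=False F(q)=True q=True
s_1={p,q,r}: (F(!r) & ((p U s) U F(q)))=True F(!r)=True !r=False r=True ((p U s) U F(q))=True (p U s)=False p=True s=False F(q)=True q=True
s_2={p,q}: (F(!r) & ((p U s) U F(q)))=True F(!r)=True !r=True r=False ((p U s) U F(q))=True (p U s)=False p=True s=False F(q)=True q=True
s_3={}: (F(!r) & ((p U s) U F(q)))=True F(!r)=True !r=True r=False ((p U s) U F(q))=True (p U s)=False p=False s=False F(q)=True q=False
s_4={p,q,r}: (F(!r) & ((p U s) U F(q)))=True F(!r)=True !r=False r=True ((p U s) U F(q))=True (p U s)=True p=True s=False F(q)=True q=True
s_5={p,s}: (F(!r) & ((p U s) U F(q)))=False F(!r)=True !r=True r=False ((p U s) U F(q))=False (p U s)=True p=True s=True F(q)=False q=False
s_6={r,s}: (F(!r) & ((p U s) U F(q)))=False F(!r)=False !r=False r=True ((p U s) U F(q))=False (p U s)=True p=False s=True F(q)=False q=False
Evaluating at position 5: result = False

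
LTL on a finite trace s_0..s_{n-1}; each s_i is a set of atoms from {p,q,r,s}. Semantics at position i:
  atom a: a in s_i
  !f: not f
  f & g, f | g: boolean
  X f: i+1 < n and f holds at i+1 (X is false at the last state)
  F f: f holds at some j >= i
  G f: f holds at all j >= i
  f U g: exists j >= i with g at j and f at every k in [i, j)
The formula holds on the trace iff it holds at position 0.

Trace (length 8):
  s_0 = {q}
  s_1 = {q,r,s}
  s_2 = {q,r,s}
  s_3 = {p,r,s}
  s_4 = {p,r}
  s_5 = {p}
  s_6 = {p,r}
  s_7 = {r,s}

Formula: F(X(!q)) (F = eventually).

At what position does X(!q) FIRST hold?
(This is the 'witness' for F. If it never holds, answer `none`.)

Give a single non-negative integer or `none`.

s_0={q}: X(!q)=False !q=False q=True
s_1={q,r,s}: X(!q)=False !q=False q=True
s_2={q,r,s}: X(!q)=True !q=False q=True
s_3={p,r,s}: X(!q)=True !q=True q=False
s_4={p,r}: X(!q)=True !q=True q=False
s_5={p}: X(!q)=True !q=True q=False
s_6={p,r}: X(!q)=True !q=True q=False
s_7={r,s}: X(!q)=False !q=True q=False
F(X(!q)) holds; first witness at position 2.

Answer: 2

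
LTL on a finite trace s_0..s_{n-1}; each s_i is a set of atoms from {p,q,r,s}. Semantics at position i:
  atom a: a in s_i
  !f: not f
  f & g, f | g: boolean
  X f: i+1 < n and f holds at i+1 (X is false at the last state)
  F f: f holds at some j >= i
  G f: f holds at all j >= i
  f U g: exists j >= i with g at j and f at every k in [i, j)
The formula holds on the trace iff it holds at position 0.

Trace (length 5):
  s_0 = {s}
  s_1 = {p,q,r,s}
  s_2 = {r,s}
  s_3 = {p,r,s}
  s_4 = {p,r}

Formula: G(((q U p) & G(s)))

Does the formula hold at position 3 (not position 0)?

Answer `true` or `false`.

s_0={s}: G(((q U p) & G(s)))=False ((q U p) & G(s))=False (q U p)=False q=False p=False G(s)=False s=True
s_1={p,q,r,s}: G(((q U p) & G(s)))=False ((q U p) & G(s))=False (q U p)=True q=True p=True G(s)=False s=True
s_2={r,s}: G(((q U p) & G(s)))=False ((q U p) & G(s))=False (q U p)=False q=False p=False G(s)=False s=True
s_3={p,r,s}: G(((q U p) & G(s)))=False ((q U p) & G(s))=False (q U p)=True q=False p=True G(s)=False s=True
s_4={p,r}: G(((q U p) & G(s)))=False ((q U p) & G(s))=False (q U p)=True q=False p=True G(s)=False s=False
Evaluating at position 3: result = False

Answer: false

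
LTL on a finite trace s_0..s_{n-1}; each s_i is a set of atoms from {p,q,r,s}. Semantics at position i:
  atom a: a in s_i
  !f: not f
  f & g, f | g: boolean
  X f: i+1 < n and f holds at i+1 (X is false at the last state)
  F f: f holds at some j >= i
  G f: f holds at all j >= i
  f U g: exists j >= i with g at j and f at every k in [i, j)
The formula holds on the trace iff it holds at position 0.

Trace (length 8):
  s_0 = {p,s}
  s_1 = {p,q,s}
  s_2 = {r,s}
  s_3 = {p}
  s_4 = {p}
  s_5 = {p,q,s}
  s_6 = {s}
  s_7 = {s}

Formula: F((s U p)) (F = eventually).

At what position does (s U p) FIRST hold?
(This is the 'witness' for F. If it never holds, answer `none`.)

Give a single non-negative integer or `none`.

s_0={p,s}: (s U p)=True s=True p=True
s_1={p,q,s}: (s U p)=True s=True p=True
s_2={r,s}: (s U p)=True s=True p=False
s_3={p}: (s U p)=True s=False p=True
s_4={p}: (s U p)=True s=False p=True
s_5={p,q,s}: (s U p)=True s=True p=True
s_6={s}: (s U p)=False s=True p=False
s_7={s}: (s U p)=False s=True p=False
F((s U p)) holds; first witness at position 0.

Answer: 0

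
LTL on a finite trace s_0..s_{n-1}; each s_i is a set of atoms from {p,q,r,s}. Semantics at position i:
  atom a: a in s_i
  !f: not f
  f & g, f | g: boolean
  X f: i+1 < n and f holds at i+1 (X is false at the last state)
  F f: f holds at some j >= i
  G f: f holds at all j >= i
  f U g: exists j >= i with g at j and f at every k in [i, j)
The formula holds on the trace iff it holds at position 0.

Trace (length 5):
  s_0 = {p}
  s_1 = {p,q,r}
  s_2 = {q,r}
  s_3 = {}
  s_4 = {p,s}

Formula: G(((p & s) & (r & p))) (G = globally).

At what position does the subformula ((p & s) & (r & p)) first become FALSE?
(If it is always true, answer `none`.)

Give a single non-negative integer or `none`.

s_0={p}: ((p & s) & (r & p))=False (p & s)=False p=True s=False (r & p)=False r=False
s_1={p,q,r}: ((p & s) & (r & p))=False (p & s)=False p=True s=False (r & p)=True r=True
s_2={q,r}: ((p & s) & (r & p))=False (p & s)=False p=False s=False (r & p)=False r=True
s_3={}: ((p & s) & (r & p))=False (p & s)=False p=False s=False (r & p)=False r=False
s_4={p,s}: ((p & s) & (r & p))=False (p & s)=True p=True s=True (r & p)=False r=False
G(((p & s) & (r & p))) holds globally = False
First violation at position 0.

Answer: 0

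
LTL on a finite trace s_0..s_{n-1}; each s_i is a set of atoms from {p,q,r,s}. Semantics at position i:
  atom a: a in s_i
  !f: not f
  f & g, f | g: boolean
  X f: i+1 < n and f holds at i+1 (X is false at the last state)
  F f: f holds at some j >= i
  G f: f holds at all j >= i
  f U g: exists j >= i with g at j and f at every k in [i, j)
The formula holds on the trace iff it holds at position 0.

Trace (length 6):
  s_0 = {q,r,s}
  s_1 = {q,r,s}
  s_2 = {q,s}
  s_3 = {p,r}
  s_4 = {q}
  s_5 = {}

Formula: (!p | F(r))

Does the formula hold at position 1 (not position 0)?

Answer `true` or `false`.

s_0={q,r,s}: (!p | F(r))=True !p=True p=False F(r)=True r=True
s_1={q,r,s}: (!p | F(r))=True !p=True p=False F(r)=True r=True
s_2={q,s}: (!p | F(r))=True !p=True p=False F(r)=True r=False
s_3={p,r}: (!p | F(r))=True !p=False p=True F(r)=True r=True
s_4={q}: (!p | F(r))=True !p=True p=False F(r)=False r=False
s_5={}: (!p | F(r))=True !p=True p=False F(r)=False r=False
Evaluating at position 1: result = True

Answer: true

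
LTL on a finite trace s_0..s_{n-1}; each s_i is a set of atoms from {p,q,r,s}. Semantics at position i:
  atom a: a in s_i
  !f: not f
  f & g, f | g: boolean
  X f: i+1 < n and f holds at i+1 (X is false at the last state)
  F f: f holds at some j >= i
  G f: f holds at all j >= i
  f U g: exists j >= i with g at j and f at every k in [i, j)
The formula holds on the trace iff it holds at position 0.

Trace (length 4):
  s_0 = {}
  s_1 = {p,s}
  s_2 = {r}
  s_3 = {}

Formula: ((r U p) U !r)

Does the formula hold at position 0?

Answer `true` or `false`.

Answer: true

Derivation:
s_0={}: ((r U p) U !r)=True (r U p)=False r=False p=False !r=True
s_1={p,s}: ((r U p) U !r)=True (r U p)=True r=False p=True !r=True
s_2={r}: ((r U p) U !r)=False (r U p)=False r=True p=False !r=False
s_3={}: ((r U p) U !r)=True (r U p)=False r=False p=False !r=True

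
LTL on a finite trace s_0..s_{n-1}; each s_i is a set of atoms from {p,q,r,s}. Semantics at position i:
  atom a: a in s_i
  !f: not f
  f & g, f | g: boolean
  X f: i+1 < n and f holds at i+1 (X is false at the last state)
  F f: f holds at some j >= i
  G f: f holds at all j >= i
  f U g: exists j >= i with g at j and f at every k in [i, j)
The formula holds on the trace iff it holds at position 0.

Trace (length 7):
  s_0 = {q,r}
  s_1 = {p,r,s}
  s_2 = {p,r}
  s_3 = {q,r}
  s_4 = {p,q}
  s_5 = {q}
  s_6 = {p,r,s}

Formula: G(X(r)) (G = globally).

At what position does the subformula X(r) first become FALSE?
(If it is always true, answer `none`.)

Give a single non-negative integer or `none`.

Answer: 3

Derivation:
s_0={q,r}: X(r)=True r=True
s_1={p,r,s}: X(r)=True r=True
s_2={p,r}: X(r)=True r=True
s_3={q,r}: X(r)=False r=True
s_4={p,q}: X(r)=False r=False
s_5={q}: X(r)=True r=False
s_6={p,r,s}: X(r)=False r=True
G(X(r)) holds globally = False
First violation at position 3.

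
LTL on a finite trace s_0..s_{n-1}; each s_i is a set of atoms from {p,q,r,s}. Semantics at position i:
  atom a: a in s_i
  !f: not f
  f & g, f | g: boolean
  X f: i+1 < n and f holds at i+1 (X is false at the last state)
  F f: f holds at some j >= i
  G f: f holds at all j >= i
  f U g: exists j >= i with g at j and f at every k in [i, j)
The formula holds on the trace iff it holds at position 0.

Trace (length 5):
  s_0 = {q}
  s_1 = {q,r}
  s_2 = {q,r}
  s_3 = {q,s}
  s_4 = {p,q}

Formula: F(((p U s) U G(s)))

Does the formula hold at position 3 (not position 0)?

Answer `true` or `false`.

s_0={q}: F(((p U s) U G(s)))=False ((p U s) U G(s))=False (p U s)=False p=False s=False G(s)=False
s_1={q,r}: F(((p U s) U G(s)))=False ((p U s) U G(s))=False (p U s)=False p=False s=False G(s)=False
s_2={q,r}: F(((p U s) U G(s)))=False ((p U s) U G(s))=False (p U s)=False p=False s=False G(s)=False
s_3={q,s}: F(((p U s) U G(s)))=False ((p U s) U G(s))=False (p U s)=True p=False s=True G(s)=False
s_4={p,q}: F(((p U s) U G(s)))=False ((p U s) U G(s))=False (p U s)=False p=True s=False G(s)=False
Evaluating at position 3: result = False

Answer: false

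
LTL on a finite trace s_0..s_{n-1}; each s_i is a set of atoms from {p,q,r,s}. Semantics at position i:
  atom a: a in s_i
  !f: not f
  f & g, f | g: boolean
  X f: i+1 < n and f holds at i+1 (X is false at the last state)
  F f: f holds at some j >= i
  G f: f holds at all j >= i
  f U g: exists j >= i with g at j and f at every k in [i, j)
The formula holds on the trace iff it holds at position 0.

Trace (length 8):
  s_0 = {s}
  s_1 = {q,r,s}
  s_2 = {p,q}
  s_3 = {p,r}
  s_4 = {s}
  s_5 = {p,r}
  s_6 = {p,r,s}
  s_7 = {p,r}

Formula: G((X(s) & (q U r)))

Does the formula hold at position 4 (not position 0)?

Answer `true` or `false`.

Answer: false

Derivation:
s_0={s}: G((X(s) & (q U r)))=False (X(s) & (q U r))=False X(s)=True s=True (q U r)=False q=False r=False
s_1={q,r,s}: G((X(s) & (q U r)))=False (X(s) & (q U r))=False X(s)=False s=True (q U r)=True q=True r=True
s_2={p,q}: G((X(s) & (q U r)))=False (X(s) & (q U r))=False X(s)=False s=False (q U r)=True q=True r=False
s_3={p,r}: G((X(s) & (q U r)))=False (X(s) & (q U r))=True X(s)=True s=False (q U r)=True q=False r=True
s_4={s}: G((X(s) & (q U r)))=False (X(s) & (q U r))=False X(s)=False s=True (q U r)=False q=False r=False
s_5={p,r}: G((X(s) & (q U r)))=False (X(s) & (q U r))=True X(s)=True s=False (q U r)=True q=False r=True
s_6={p,r,s}: G((X(s) & (q U r)))=False (X(s) & (q U r))=False X(s)=False s=True (q U r)=True q=False r=True
s_7={p,r}: G((X(s) & (q U r)))=False (X(s) & (q U r))=False X(s)=False s=False (q U r)=True q=False r=True
Evaluating at position 4: result = False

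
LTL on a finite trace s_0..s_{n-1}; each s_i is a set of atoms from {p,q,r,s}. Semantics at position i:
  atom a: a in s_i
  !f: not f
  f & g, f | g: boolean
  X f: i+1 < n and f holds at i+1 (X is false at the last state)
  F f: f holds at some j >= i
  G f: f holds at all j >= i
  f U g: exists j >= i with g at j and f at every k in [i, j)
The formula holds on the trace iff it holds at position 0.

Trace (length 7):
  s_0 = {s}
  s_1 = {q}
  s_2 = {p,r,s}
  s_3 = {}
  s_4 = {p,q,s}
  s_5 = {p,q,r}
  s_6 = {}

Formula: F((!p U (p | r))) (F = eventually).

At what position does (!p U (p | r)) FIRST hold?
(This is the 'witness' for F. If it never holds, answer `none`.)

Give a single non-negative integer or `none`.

Answer: 0

Derivation:
s_0={s}: (!p U (p | r))=True !p=True p=False (p | r)=False r=False
s_1={q}: (!p U (p | r))=True !p=True p=False (p | r)=False r=False
s_2={p,r,s}: (!p U (p | r))=True !p=False p=True (p | r)=True r=True
s_3={}: (!p U (p | r))=True !p=True p=False (p | r)=False r=False
s_4={p,q,s}: (!p U (p | r))=True !p=False p=True (p | r)=True r=False
s_5={p,q,r}: (!p U (p | r))=True !p=False p=True (p | r)=True r=True
s_6={}: (!p U (p | r))=False !p=True p=False (p | r)=False r=False
F((!p U (p | r))) holds; first witness at position 0.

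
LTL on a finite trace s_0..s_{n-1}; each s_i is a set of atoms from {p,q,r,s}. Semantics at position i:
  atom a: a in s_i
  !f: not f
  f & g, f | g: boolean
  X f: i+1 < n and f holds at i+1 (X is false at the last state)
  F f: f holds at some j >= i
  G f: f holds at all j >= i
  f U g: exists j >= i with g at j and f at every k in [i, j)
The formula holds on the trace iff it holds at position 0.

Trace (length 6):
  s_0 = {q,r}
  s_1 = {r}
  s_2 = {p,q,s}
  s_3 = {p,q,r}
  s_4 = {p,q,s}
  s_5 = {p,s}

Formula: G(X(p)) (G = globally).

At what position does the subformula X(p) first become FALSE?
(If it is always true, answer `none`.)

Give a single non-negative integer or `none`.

Answer: 0

Derivation:
s_0={q,r}: X(p)=False p=False
s_1={r}: X(p)=True p=False
s_2={p,q,s}: X(p)=True p=True
s_3={p,q,r}: X(p)=True p=True
s_4={p,q,s}: X(p)=True p=True
s_5={p,s}: X(p)=False p=True
G(X(p)) holds globally = False
First violation at position 0.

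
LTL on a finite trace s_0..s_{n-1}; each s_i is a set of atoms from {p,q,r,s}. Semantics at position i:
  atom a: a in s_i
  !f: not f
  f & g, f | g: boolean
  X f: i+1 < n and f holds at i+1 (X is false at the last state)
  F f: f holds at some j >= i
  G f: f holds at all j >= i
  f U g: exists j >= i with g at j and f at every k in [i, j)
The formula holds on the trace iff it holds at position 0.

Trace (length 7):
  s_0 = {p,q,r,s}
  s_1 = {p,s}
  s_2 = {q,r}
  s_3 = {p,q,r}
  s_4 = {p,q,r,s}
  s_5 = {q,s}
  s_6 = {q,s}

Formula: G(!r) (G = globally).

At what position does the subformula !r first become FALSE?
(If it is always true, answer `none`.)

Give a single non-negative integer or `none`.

s_0={p,q,r,s}: !r=False r=True
s_1={p,s}: !r=True r=False
s_2={q,r}: !r=False r=True
s_3={p,q,r}: !r=False r=True
s_4={p,q,r,s}: !r=False r=True
s_5={q,s}: !r=True r=False
s_6={q,s}: !r=True r=False
G(!r) holds globally = False
First violation at position 0.

Answer: 0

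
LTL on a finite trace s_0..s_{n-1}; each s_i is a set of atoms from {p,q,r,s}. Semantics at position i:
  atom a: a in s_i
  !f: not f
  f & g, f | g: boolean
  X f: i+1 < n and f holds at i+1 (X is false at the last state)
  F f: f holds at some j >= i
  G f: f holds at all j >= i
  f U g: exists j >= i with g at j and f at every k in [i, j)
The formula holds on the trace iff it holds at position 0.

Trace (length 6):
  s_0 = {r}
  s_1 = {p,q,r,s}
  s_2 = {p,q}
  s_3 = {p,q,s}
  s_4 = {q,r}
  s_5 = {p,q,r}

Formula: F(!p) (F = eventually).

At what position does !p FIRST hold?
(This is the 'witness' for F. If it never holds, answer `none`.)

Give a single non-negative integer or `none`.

Answer: 0

Derivation:
s_0={r}: !p=True p=False
s_1={p,q,r,s}: !p=False p=True
s_2={p,q}: !p=False p=True
s_3={p,q,s}: !p=False p=True
s_4={q,r}: !p=True p=False
s_5={p,q,r}: !p=False p=True
F(!p) holds; first witness at position 0.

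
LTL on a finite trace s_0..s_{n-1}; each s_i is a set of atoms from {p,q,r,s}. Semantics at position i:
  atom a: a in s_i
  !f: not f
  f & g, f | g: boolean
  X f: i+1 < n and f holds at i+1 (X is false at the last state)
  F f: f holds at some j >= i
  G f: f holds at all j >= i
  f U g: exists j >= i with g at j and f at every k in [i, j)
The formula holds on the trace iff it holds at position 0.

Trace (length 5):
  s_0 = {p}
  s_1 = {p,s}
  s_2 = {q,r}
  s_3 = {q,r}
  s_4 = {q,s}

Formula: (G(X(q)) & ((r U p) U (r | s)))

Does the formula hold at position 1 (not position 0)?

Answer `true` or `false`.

Answer: false

Derivation:
s_0={p}: (G(X(q)) & ((r U p) U (r | s)))=False G(X(q))=False X(q)=False q=False ((r U p) U (r | s))=True (r U p)=True r=False p=True (r | s)=False s=False
s_1={p,s}: (G(X(q)) & ((r U p) U (r | s)))=False G(X(q))=False X(q)=True q=False ((r U p) U (r | s))=True (r U p)=True r=False p=True (r | s)=True s=True
s_2={q,r}: (G(X(q)) & ((r U p) U (r | s)))=False G(X(q))=False X(q)=True q=True ((r U p) U (r | s))=True (r U p)=False r=True p=False (r | s)=True s=False
s_3={q,r}: (G(X(q)) & ((r U p) U (r | s)))=False G(X(q))=False X(q)=True q=True ((r U p) U (r | s))=True (r U p)=False r=True p=False (r | s)=True s=False
s_4={q,s}: (G(X(q)) & ((r U p) U (r | s)))=False G(X(q))=False X(q)=False q=True ((r U p) U (r | s))=True (r U p)=False r=False p=False (r | s)=True s=True
Evaluating at position 1: result = False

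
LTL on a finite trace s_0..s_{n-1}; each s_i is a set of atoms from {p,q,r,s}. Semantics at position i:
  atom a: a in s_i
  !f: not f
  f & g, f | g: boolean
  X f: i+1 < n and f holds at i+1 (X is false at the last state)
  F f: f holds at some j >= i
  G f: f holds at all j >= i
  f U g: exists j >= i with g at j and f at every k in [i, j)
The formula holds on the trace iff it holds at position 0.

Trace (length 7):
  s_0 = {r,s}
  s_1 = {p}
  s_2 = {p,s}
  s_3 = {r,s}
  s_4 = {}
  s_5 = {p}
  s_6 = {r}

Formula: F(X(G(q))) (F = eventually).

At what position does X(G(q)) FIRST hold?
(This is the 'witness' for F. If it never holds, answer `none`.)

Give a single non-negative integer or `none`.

s_0={r,s}: X(G(q))=False G(q)=False q=False
s_1={p}: X(G(q))=False G(q)=False q=False
s_2={p,s}: X(G(q))=False G(q)=False q=False
s_3={r,s}: X(G(q))=False G(q)=False q=False
s_4={}: X(G(q))=False G(q)=False q=False
s_5={p}: X(G(q))=False G(q)=False q=False
s_6={r}: X(G(q))=False G(q)=False q=False
F(X(G(q))) does not hold (no witness exists).

Answer: none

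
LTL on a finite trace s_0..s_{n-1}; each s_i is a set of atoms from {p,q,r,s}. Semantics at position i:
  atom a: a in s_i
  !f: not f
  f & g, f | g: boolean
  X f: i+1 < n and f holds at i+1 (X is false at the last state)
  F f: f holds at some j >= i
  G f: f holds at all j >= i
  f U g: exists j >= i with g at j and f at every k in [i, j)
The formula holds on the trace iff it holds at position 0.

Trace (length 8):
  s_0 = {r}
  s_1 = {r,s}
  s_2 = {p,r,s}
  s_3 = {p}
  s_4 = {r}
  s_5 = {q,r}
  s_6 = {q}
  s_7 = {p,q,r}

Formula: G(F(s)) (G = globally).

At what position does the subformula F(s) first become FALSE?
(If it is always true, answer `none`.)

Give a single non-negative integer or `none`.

Answer: 3

Derivation:
s_0={r}: F(s)=True s=False
s_1={r,s}: F(s)=True s=True
s_2={p,r,s}: F(s)=True s=True
s_3={p}: F(s)=False s=False
s_4={r}: F(s)=False s=False
s_5={q,r}: F(s)=False s=False
s_6={q}: F(s)=False s=False
s_7={p,q,r}: F(s)=False s=False
G(F(s)) holds globally = False
First violation at position 3.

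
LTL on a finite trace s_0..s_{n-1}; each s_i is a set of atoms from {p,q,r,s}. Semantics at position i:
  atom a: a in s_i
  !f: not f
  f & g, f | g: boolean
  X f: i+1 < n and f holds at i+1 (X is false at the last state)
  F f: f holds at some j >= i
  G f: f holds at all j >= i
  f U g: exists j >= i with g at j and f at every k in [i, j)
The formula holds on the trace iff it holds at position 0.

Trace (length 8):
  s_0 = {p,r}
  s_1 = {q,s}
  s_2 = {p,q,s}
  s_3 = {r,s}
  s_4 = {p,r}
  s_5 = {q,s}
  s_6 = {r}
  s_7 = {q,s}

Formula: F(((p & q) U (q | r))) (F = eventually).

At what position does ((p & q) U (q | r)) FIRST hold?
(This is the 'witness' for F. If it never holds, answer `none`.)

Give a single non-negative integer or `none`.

Answer: 0

Derivation:
s_0={p,r}: ((p & q) U (q | r))=True (p & q)=False p=True q=False (q | r)=True r=True
s_1={q,s}: ((p & q) U (q | r))=True (p & q)=False p=False q=True (q | r)=True r=False
s_2={p,q,s}: ((p & q) U (q | r))=True (p & q)=True p=True q=True (q | r)=True r=False
s_3={r,s}: ((p & q) U (q | r))=True (p & q)=False p=False q=False (q | r)=True r=True
s_4={p,r}: ((p & q) U (q | r))=True (p & q)=False p=True q=False (q | r)=True r=True
s_5={q,s}: ((p & q) U (q | r))=True (p & q)=False p=False q=True (q | r)=True r=False
s_6={r}: ((p & q) U (q | r))=True (p & q)=False p=False q=False (q | r)=True r=True
s_7={q,s}: ((p & q) U (q | r))=True (p & q)=False p=False q=True (q | r)=True r=False
F(((p & q) U (q | r))) holds; first witness at position 0.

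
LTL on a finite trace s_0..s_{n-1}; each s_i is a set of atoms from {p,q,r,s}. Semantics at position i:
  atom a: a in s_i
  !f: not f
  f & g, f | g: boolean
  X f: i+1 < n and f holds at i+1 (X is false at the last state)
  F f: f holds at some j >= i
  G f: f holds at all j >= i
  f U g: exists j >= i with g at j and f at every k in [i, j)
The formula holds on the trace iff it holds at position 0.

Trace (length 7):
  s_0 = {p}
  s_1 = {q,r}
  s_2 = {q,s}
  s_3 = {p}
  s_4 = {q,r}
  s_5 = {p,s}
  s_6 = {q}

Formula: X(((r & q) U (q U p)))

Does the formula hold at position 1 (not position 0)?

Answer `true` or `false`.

s_0={p}: X(((r & q) U (q U p)))=True ((r & q) U (q U p))=True (r & q)=False r=False q=False (q U p)=True p=True
s_1={q,r}: X(((r & q) U (q U p)))=True ((r & q) U (q U p))=True (r & q)=True r=True q=True (q U p)=True p=False
s_2={q,s}: X(((r & q) U (q U p)))=True ((r & q) U (q U p))=True (r & q)=False r=False q=True (q U p)=True p=False
s_3={p}: X(((r & q) U (q U p)))=True ((r & q) U (q U p))=True (r & q)=False r=False q=False (q U p)=True p=True
s_4={q,r}: X(((r & q) U (q U p)))=True ((r & q) U (q U p))=True (r & q)=True r=True q=True (q U p)=True p=False
s_5={p,s}: X(((r & q) U (q U p)))=False ((r & q) U (q U p))=True (r & q)=False r=False q=False (q U p)=True p=True
s_6={q}: X(((r & q) U (q U p)))=False ((r & q) U (q U p))=False (r & q)=False r=False q=True (q U p)=False p=False
Evaluating at position 1: result = True

Answer: true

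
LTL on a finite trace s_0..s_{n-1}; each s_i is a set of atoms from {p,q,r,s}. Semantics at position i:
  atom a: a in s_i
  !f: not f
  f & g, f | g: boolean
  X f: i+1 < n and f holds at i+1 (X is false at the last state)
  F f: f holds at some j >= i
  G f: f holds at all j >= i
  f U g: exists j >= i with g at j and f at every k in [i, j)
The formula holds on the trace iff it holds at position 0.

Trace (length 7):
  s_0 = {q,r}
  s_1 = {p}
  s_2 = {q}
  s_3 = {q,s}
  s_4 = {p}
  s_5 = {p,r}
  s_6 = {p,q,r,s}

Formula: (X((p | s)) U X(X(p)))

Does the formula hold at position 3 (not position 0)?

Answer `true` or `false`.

Answer: true

Derivation:
s_0={q,r}: (X((p | s)) U X(X(p)))=False X((p | s))=True (p | s)=False p=False s=False X(X(p))=False X(p)=True
s_1={p}: (X((p | s)) U X(X(p)))=False X((p | s))=False (p | s)=True p=True s=False X(X(p))=False X(p)=False
s_2={q}: (X((p | s)) U X(X(p)))=True X((p | s))=True (p | s)=False p=False s=False X(X(p))=True X(p)=False
s_3={q,s}: (X((p | s)) U X(X(p)))=True X((p | s))=True (p | s)=True p=False s=True X(X(p))=True X(p)=True
s_4={p}: (X((p | s)) U X(X(p)))=True X((p | s))=True (p | s)=True p=True s=False X(X(p))=True X(p)=True
s_5={p,r}: (X((p | s)) U X(X(p)))=False X((p | s))=True (p | s)=True p=True s=False X(X(p))=False X(p)=True
s_6={p,q,r,s}: (X((p | s)) U X(X(p)))=False X((p | s))=False (p | s)=True p=True s=True X(X(p))=False X(p)=False
Evaluating at position 3: result = True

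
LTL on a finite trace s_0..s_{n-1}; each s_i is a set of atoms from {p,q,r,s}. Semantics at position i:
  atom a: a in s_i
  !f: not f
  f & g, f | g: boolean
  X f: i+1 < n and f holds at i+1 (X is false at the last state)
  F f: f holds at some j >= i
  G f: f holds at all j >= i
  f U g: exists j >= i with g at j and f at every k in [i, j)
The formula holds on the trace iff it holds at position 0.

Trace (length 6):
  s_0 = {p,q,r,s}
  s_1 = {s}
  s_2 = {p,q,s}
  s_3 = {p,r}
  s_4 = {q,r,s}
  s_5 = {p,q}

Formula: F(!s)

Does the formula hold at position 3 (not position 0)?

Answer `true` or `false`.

Answer: true

Derivation:
s_0={p,q,r,s}: F(!s)=True !s=False s=True
s_1={s}: F(!s)=True !s=False s=True
s_2={p,q,s}: F(!s)=True !s=False s=True
s_3={p,r}: F(!s)=True !s=True s=False
s_4={q,r,s}: F(!s)=True !s=False s=True
s_5={p,q}: F(!s)=True !s=True s=False
Evaluating at position 3: result = True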